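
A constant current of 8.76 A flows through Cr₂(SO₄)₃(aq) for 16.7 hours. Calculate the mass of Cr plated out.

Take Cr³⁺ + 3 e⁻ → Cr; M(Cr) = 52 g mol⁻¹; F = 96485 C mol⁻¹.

94.6 g

Q = I·t = 8.760 A × 60120 s = 526700 C.
n(e⁻) = Q/F = 526700 / 96485 = 5.458 mol.
Cr³⁺ + 3 e⁻ → Cr, so n(Cr) = n(e⁻)/3 = 1.819 mol.
m = n·M = 1.819 × 52 = 94.6 g.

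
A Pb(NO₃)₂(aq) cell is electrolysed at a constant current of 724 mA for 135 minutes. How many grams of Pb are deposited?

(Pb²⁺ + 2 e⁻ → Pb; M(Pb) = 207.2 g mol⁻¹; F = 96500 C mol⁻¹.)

Q = I·t = 0.7240 A × 8100.0 s = 5864 C.
n(e⁻) = Q/F = 5864 / 96500 = 0.06077 mol.
Pb²⁺ + 2 e⁻ → Pb, so n(Pb) = n(e⁻)/2 = 0.03039 mol.
m = n·M = 0.03039 × 207.2 = 6.30 g.

6.30 g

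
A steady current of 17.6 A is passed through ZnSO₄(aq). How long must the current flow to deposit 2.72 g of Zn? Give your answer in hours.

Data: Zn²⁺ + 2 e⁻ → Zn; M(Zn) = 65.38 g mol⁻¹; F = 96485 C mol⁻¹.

n(Zn) = m/M = 2.72 / 65.38 = 0.04160 mol.
Each Zn atom requires 2 electrons, so n(e⁻) = 2 × 0.04160 = 0.08321 mol.
Q = n(e⁻)·F = 0.08321 × 96485 = 8028 C.
t = Q/I = 8028 / 17.60 A = 456.1 s = 0.127 h.

0.127 h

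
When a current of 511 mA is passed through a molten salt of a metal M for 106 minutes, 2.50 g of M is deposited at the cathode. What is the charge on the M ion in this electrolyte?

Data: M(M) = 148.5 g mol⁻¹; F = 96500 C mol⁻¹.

+2

Q = I·t = 0.5110 A × 6360.0 s = 3250 C, so n(e⁻) = 3250/96500 = 0.03368 mol.
n(M) deposited = 2.50 / 148.5 = 0.01684 mol.
Electrons per atom = n(e⁻)/n(M) = 0.03368 / 0.01684 = 2.00 ≈ 2, so the ion is M²⁺.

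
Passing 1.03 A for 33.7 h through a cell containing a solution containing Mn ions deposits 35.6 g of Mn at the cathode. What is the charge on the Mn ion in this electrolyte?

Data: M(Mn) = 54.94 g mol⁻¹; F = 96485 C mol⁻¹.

Q = I·t = 1.030 A × 121320 s = 125000 C, so n(e⁻) = 125000/96485 = 1.295 mol.
n(Mn) deposited = 35.6 / 54.94 = 0.6480 mol.
Electrons per atom = n(e⁻)/n(Mn) = 1.295 / 0.6480 = 2.00 ≈ 2, so the ion is Mn²⁺.

+2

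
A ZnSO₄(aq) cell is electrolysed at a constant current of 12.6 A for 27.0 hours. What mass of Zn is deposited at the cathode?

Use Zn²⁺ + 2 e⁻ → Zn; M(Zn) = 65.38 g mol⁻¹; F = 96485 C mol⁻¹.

415 g

Q = I·t = 12.60 A × 97200 s = 1225000 C.
n(e⁻) = Q/F = 1225000 / 96485 = 12.69 mol.
Zn²⁺ + 2 e⁻ → Zn, so n(Zn) = n(e⁻)/2 = 6.347 mol.
m = n·M = 6.347 × 65.38 = 415 g.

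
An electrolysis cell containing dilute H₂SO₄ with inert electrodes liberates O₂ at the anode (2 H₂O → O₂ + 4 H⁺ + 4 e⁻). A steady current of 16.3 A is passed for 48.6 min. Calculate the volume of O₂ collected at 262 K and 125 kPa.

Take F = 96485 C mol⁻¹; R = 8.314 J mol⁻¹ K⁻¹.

2.15 L

Q = I·t = 16.30 A × 2916.0 s = 47530 C.
n(e⁻) = Q/F = 47530 / 96485 = 0.4926 mol.
4 electrons are transferred per O₂ molecule, so n(O₂) = 0.4926 / 4 = 0.1232 mol.
V = nRT/P = (0.1232 × 8.314 × 262) / (125 × 10³ Pa) = 0.00215 m³ = 2.15 L.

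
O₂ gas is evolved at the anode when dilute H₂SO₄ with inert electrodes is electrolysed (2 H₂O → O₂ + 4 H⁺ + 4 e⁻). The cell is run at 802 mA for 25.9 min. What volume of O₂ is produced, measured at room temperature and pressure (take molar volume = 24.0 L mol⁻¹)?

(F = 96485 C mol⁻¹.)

0.0775 L

Q = I·t = 0.8020 A × 1554.0 s = 1246 C.
n(e⁻) = Q/F = 1246 / 96485 = 0.01292 mol.
4 electrons are transferred per O₂ molecule, so n(O₂) = 0.01292 / 4 = 0.003229 mol.
V = n × V_m = 0.003229 × 24.0 = 0.0775 L.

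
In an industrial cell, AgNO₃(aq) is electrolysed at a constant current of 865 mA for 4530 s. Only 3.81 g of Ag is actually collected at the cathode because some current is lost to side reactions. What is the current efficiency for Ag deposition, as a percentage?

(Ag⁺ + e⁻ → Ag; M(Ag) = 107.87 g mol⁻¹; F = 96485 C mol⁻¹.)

Q = I·t = 0.8650 × 4530.0 = 3918 C; n(e⁻) = 3918/96485 = 0.04061 mol.
Theoretical n(Ag) = n(e⁻)/1 = 0.04061 mol, i.e. m_theo = 0.04061 × 107.87 = 4.381 g.
Efficiency = m_actual / m_theo = 3.81 / 4.381 = 87.0 %.

87.0 %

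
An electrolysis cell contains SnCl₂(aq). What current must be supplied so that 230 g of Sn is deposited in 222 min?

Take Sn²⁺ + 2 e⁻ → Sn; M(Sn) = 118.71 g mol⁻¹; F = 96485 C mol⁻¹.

28.1 A

n(Sn) = 230 / 118.71 = 1.937 mol.
n(e⁻) = 2 × 1.937 = 3.875 mol.
Q = n(e⁻)·F = 3.875 × 96485 = 373900 C.
I = Q/t = 373900 / 13320 s = 28.1 A.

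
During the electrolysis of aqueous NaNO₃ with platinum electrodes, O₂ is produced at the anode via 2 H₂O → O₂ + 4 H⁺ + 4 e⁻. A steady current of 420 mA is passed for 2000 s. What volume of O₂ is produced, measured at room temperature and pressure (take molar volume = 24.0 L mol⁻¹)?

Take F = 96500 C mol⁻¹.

0.0522 L

Q = I·t = 0.4200 A × 2000.0 s = 840.0 C.
n(e⁻) = Q/F = 840.0 / 96500 = 0.008705 mol.
4 electrons are transferred per O₂ molecule, so n(O₂) = 0.008705 / 4 = 0.002176 mol.
V = n × V_m = 0.002176 × 24.0 = 0.0522 L.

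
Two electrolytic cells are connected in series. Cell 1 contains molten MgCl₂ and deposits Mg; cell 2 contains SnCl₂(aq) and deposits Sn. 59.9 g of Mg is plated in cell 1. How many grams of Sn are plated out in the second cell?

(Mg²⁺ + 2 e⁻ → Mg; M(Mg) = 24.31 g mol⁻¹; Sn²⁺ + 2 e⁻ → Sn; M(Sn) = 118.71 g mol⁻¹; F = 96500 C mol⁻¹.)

n(Mg) = 59.9 / 24.31 = 2.464 mol.
Since Mg²⁺ + 2 e⁻ → Mg, n(e⁻) passed = 2 × 2.464 = 4.928 mol.
Cells in series carry the same charge, so the same 4.928 mol of electrons passes through cell 2.
Sn²⁺ + 2 e⁻ → Sn, so n(Sn) = 4.928 / 2 = 2.464 mol.
m(Sn) = 2.464 × 118.71 = 293 g.

293 g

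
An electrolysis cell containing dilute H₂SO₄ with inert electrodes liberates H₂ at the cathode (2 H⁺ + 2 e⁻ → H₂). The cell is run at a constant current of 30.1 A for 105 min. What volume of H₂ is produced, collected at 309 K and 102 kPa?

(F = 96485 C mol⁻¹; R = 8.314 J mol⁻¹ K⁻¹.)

Q = I·t = 30.10 A × 6300.0 s = 189600 C.
n(e⁻) = Q/F = 189600 / 96485 = 1.965 mol.
2 electrons are transferred per H₂ molecule, so n(H₂) = 1.965 / 2 = 0.9827 mol.
V = nRT/P = (0.9827 × 8.314 × 309) / (102 × 10³ Pa) = 0.0248 m³ = 24.8 L.

24.8 L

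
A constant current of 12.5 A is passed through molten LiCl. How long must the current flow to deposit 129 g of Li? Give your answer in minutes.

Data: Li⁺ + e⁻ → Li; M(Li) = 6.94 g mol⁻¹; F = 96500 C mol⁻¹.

2390 min

n(Li) = m/M = 129 / 6.94 = 18.59 mol.
Each Li atom requires 1 electron, so n(e⁻) = 1 × 18.59 = 18.59 mol.
Q = n(e⁻)·F = 18.59 × 96500 = 1794000 C.
t = Q/I = 1794000 / 12.50 A = 143500 s = 2390 min.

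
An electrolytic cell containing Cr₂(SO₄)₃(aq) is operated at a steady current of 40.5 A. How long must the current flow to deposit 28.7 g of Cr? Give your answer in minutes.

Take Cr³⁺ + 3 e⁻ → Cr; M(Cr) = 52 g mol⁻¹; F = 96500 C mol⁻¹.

65.8 min

n(Cr) = m/M = 28.7 / 52 = 0.5519 mol.
Each Cr atom requires 3 electrons, so n(e⁻) = 3 × 0.5519 = 1.656 mol.
Q = n(e⁻)·F = 1.656 × 96500 = 159800 C.
t = Q/I = 159800 / 40.50 A = 3945 s = 65.8 min.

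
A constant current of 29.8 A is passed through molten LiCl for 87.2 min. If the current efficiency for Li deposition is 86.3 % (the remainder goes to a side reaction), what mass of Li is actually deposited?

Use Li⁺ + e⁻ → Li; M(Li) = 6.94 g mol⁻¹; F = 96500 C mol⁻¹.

Q = I·t = 29.80 × 5232.0 = 155900 C.
n(e⁻) = 155900/96500 = 1.616 mol; theoretically n(Li) = 1.616/1 = 1.616 mol, m_theo = 11.21 g.
At 86.3 % efficiency, m_actual = 0.863 × 11.21 = 9.68 g.

9.68 g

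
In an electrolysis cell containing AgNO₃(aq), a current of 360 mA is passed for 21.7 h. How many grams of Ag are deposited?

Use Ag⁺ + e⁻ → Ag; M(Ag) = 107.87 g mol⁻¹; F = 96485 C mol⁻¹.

Q = I·t = 0.3600 A × 78120 s = 28120 C.
n(e⁻) = Q/F = 28120 / 96485 = 0.2915 mol.
Ag⁺ + e⁻ → Ag, so n(Ag) = n(e⁻)/1 = 0.2915 mol.
m = n·M = 0.2915 × 107.87 = 31.4 g.

31.4 g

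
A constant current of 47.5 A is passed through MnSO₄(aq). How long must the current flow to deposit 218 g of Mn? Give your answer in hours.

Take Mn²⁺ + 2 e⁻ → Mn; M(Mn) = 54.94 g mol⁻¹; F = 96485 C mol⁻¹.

4.48 h

n(Mn) = m/M = 218 / 54.94 = 3.968 mol.
Each Mn atom requires 2 electrons, so n(e⁻) = 2 × 3.968 = 7.936 mol.
Q = n(e⁻)·F = 7.936 × 96485 = 765700 C.
t = Q/I = 765700 / 47.50 A = 16120 s = 4.48 h.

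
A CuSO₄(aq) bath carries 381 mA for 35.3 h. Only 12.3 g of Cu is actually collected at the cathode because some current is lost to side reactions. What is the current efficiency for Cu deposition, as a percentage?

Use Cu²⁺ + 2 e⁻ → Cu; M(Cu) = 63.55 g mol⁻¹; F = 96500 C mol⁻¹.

77.2 %

Q = I·t = 0.3810 × 127080 = 48420 C; n(e⁻) = 48420/96500 = 0.5017 mol.
Theoretical n(Cu) = n(e⁻)/2 = 0.2509 mol, i.e. m_theo = 0.2509 × 63.55 = 15.94 g.
Efficiency = m_actual / m_theo = 12.3 / 15.94 = 77.2 %.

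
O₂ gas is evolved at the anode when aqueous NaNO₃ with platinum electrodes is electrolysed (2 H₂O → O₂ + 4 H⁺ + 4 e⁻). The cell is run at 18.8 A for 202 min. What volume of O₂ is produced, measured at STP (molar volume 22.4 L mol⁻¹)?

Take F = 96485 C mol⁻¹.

Q = I·t = 18.80 A × 12120 s = 227900 C.
n(e⁻) = Q/F = 227900 / 96485 = 2.362 mol.
4 electrons are transferred per O₂ molecule, so n(O₂) = 2.362 / 4 = 0.5904 mol.
V = n × V_m = 0.5904 × 22.4 = 13.2 L.

13.2 L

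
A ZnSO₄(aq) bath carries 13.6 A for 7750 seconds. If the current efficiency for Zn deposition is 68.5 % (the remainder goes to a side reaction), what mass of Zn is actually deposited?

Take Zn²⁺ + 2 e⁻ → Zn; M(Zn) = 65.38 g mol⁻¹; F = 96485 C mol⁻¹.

Q = I·t = 13.60 × 7750.0 = 105400 C.
n(e⁻) = 105400/96485 = 1.092 mol; theoretically n(Zn) = 1.092/2 = 0.5462 mol, m_theo = 35.71 g.
At 68.5 % efficiency, m_actual = 0.685 × 35.71 = 24.5 g.

24.5 g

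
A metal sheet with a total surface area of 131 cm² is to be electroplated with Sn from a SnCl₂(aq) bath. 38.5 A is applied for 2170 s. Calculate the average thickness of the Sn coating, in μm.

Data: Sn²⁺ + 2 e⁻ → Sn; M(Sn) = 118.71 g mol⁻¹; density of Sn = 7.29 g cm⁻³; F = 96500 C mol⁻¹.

538 μm

Q = I·t = 38.50 × 2170.0 = 83540 C; n(e⁻) = 0.8658 mol.
n(Sn) = n(e⁻)/2 = 0.4329 mol, so m = 0.4329 × 118.71 = 51.39 g.
Volume = m/ρ = 51.39 / 7.29 = 7.049 cm³.
Thickness = V/A = 7.049 / 131 = 0.0538 cm = 538 μm.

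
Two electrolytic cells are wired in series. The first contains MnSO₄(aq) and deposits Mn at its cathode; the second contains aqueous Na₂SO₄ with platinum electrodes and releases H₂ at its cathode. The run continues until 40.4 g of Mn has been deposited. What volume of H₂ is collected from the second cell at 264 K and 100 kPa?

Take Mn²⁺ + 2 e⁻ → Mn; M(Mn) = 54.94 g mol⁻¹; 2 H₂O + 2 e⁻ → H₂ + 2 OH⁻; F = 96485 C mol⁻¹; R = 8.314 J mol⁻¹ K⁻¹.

16.1 L

n(Mn) = 40.4 / 54.94 = 0.7353 mol, so n(e⁻) = 2 × 0.7353 = 1.471 mol.
The cells are in series, so the same 1.471 mol of electrons passes through the second cell.
2 H₂O + 2 e⁻ → H₂ + 2 OH⁻ — 2 mol e⁻ per mol H₂, so n(H₂) = 1.471/2 = 0.7353 mol.
V = nRT/P = (0.7353 × 8.314 × 264) / (100 × 10³) = 0.0161 m³ = 16.1 L.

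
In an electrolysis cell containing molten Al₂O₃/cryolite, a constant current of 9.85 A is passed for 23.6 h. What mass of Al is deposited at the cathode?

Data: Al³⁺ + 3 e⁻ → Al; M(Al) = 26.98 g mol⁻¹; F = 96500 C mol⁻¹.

Q = I·t = 9.850 A × 84960 s = 836900 C.
n(e⁻) = Q/F = 836900 / 96500 = 8.672 mol.
Al³⁺ + 3 e⁻ → Al, so n(Al) = n(e⁻)/3 = 2.891 mol.
m = n·M = 2.891 × 26.98 = 78.0 g.

78.0 g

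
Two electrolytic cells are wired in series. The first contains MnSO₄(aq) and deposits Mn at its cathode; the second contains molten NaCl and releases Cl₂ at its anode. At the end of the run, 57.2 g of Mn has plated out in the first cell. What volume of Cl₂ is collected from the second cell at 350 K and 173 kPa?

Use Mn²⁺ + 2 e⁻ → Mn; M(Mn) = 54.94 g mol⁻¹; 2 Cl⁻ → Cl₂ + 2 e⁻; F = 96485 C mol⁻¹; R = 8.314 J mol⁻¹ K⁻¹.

n(Mn) = 57.2 / 54.94 = 1.041 mol, so n(e⁻) = 2 × 1.041 = 2.082 mol.
The cells are in series, so the same 2.082 mol of electrons passes through the second cell.
2 Cl⁻ → Cl₂ + 2 e⁻ — 2 mol e⁻ per mol Cl₂, so n(Cl₂) = 2.082/2 = 1.041 mol.
V = nRT/P = (1.041 × 8.314 × 350) / (173 × 10³) = 0.0175 m³ = 17.5 L.

17.5 L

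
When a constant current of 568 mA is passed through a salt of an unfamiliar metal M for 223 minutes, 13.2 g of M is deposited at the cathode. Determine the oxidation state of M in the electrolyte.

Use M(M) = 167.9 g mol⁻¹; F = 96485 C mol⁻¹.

+1

Q = I·t = 0.5680 A × 13380 s = 7600 C, so n(e⁻) = 7600/96485 = 0.07877 mol.
n(M) deposited = 13.2 / 167.9 = 0.07862 mol.
Electrons per atom = n(e⁻)/n(M) = 0.07877 / 0.07862 = 1.00 ≈ 1, so the ion is M⁺.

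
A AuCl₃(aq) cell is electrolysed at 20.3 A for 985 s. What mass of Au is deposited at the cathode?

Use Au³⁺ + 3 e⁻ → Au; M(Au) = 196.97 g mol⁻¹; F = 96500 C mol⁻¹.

Q = I·t = 20.30 A × 985.00 s = 20000 C.
n(e⁻) = Q/F = 20000 / 96500 = 0.2072 mol.
Au³⁺ + 3 e⁻ → Au, so n(Au) = n(e⁻)/3 = 0.06907 mol.
m = n·M = 0.06907 × 196.97 = 13.6 g.

13.6 g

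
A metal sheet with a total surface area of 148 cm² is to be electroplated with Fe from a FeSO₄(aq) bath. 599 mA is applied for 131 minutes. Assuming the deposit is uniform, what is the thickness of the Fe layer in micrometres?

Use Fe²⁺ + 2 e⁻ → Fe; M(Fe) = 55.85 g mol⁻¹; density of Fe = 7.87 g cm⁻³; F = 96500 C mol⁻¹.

Q = I·t = 0.5990 × 7860.0 = 4708 C; n(e⁻) = 0.04879 mol.
n(Fe) = n(e⁻)/2 = 0.02439 mol, so m = 0.02439 × 55.85 = 1.362 g.
Volume = m/ρ = 1.362 / 7.87 = 0.1731 cm³.
Thickness = V/A = 0.1731 / 148 = 0.00117 cm = 11.7 μm.

11.7 μm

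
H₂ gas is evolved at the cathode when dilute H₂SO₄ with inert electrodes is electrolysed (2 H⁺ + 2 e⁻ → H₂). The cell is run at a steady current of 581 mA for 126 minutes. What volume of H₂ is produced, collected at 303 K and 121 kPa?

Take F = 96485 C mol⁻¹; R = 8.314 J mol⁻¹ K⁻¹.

0.474 L

Q = I·t = 0.5810 A × 7560.0 s = 4392 C.
n(e⁻) = Q/F = 4392 / 96485 = 0.04552 mol.
2 electrons are transferred per H₂ molecule, so n(H₂) = 0.04552 / 2 = 0.02276 mol.
V = nRT/P = (0.02276 × 8.314 × 303) / (121 × 10³ Pa) = 4.74 × 10⁻⁴ m³ = 0.474 L.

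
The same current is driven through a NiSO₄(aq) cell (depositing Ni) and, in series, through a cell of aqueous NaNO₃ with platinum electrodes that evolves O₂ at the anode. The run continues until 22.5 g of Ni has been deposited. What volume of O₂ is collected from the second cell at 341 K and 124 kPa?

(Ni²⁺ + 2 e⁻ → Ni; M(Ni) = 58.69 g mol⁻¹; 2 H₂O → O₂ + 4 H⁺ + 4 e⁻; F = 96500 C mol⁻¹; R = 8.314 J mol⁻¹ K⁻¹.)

4.38 L

n(Ni) = 22.5 / 58.69 = 0.3834 mol, so n(e⁻) = 2 × 0.3834 = 0.7667 mol.
The cells are in series, so the same 0.7667 mol of electrons passes through the second cell.
2 H₂O → O₂ + 4 H⁺ + 4 e⁻ — 4 mol e⁻ per mol O₂, so n(O₂) = 0.7667/4 = 0.1917 mol.
V = nRT/P = (0.1917 × 8.314 × 341) / (124 × 10³) = 0.00438 m³ = 4.38 L.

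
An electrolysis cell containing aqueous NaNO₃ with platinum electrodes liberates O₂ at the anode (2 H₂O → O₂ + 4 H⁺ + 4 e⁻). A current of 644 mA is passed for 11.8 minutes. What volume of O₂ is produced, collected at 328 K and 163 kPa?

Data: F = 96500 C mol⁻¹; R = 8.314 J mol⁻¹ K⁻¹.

0.0198 L

Q = I·t = 0.6440 A × 708.00 s = 456.0 C.
n(e⁻) = Q/F = 456.0 / 96500 = 0.004725 mol.
4 electrons are transferred per O₂ molecule, so n(O₂) = 0.004725 / 4 = 0.001181 mol.
V = nRT/P = (0.001181 × 8.314 × 328) / (163 × 10³ Pa) = 1.98 × 10⁻⁵ m³ = 0.0198 L.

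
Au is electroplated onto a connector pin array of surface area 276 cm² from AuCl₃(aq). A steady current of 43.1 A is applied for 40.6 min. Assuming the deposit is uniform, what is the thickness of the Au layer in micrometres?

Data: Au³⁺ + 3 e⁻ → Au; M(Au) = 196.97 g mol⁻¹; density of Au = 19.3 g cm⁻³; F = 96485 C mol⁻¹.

134 μm

Q = I·t = 43.10 × 2436.0 = 105000 C; n(e⁻) = 1.088 mol.
n(Au) = n(e⁻)/3 = 0.3627 mol, so m = 0.3627 × 196.97 = 71.45 g.
Volume = m/ρ = 71.45 / 19.3 = 3.702 cm³.
Thickness = V/A = 3.702 / 276 = 0.0134 cm = 134 μm.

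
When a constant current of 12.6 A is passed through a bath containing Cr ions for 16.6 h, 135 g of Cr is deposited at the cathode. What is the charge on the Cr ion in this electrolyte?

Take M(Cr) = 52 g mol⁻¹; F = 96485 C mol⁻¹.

Q = I·t = 12.60 A × 59760 s = 753000 C, so n(e⁻) = 753000/96485 = 7.804 mol.
n(Cr) deposited = 135 / 52 = 2.596 mol.
Electrons per atom = n(e⁻)/n(Cr) = 7.804 / 2.596 = 3.01 ≈ 3, so the ion is Cr³⁺.

+3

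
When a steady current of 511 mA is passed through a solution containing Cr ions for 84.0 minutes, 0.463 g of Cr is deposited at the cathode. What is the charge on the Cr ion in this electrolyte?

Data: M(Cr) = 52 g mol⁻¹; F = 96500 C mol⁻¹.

+3

Q = I·t = 0.5110 A × 5040.0 s = 2575 C, so n(e⁻) = 2575/96500 = 0.02669 mol.
n(Cr) deposited = 0.463 / 52 = 0.008904 mol.
Electrons per atom = n(e⁻)/n(Cr) = 0.02669 / 0.008904 = 3.00 ≈ 3, so the ion is Cr³⁺.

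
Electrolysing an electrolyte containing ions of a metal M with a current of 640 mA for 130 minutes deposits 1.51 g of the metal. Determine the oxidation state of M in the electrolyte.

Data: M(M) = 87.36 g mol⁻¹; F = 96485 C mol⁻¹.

+3

Q = I·t = 0.6400 A × 7800.0 s = 4992 C, so n(e⁻) = 4992/96485 = 0.05174 mol.
n(M) deposited = 1.51 / 87.36 = 0.01728 mol.
Electrons per atom = n(e⁻)/n(M) = 0.05174 / 0.01728 = 2.99 ≈ 3, so the ion is M³⁺.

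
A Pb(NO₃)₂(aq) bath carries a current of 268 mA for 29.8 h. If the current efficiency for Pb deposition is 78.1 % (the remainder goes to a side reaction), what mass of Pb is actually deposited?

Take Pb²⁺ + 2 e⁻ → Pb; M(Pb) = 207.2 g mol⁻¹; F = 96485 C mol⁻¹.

24.1 g

Q = I·t = 0.2680 × 107280 = 28750 C.
n(e⁻) = 28750/96485 = 0.2980 mol; theoretically n(Pb) = 0.2980/2 = 0.1490 mol, m_theo = 30.87 g.
At 78.1 % efficiency, m_actual = 0.781 × 30.87 = 24.1 g.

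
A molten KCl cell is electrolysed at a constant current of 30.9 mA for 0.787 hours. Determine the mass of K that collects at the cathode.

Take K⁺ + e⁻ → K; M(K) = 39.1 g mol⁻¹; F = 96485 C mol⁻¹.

Q = I·t = 0.03090 A × 2833.2 s = 87.55 C.
n(e⁻) = Q/F = 87.55 / 96485 = 0.0009074 mol.
K⁺ + e⁻ → K, so n(K) = n(e⁻)/1 = 0.0009074 mol.
m = n·M = 0.0009074 × 39.1 = 0.0355 g.

0.0355 g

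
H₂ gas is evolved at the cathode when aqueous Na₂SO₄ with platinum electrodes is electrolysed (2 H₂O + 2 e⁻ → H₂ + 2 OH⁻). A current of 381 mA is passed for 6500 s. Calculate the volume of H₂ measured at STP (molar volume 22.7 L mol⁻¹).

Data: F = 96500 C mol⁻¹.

Q = I·t = 0.3810 A × 6500.0 s = 2476 C.
n(e⁻) = Q/F = 2476 / 96500 = 0.02566 mol.
2 electrons are transferred per H₂ molecule, so n(H₂) = 0.02566 / 2 = 0.01283 mol.
V = n × V_m = 0.01283 × 22.7 = 0.291 L.

0.291 L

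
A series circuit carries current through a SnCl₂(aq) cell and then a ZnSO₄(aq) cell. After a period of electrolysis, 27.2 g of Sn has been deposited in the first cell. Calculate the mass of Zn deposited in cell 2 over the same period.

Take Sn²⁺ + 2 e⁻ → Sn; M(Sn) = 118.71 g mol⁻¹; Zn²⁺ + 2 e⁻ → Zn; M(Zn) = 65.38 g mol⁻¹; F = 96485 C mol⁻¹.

n(Sn) = 27.2 / 118.71 = 0.2291 mol.
Since Sn²⁺ + 2 e⁻ → Sn, n(e⁻) passed = 2 × 0.2291 = 0.4583 mol.
Cells in series carry the same charge, so the same 0.4583 mol of electrons passes through cell 2.
Zn²⁺ + 2 e⁻ → Zn, so n(Zn) = 0.4583 / 2 = 0.2291 mol.
m(Zn) = 0.2291 × 65.38 = 15.0 g.

15.0 g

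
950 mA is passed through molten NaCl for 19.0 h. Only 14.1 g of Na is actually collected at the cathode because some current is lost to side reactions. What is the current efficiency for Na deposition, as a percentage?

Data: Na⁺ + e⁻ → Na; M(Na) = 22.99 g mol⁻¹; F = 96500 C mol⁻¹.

91.1 %

Q = I·t = 0.9500 × 68400 = 64980 C; n(e⁻) = 64980/96500 = 0.6734 mol.
Theoretical n(Na) = n(e⁻)/1 = 0.6734 mol, i.e. m_theo = 0.6734 × 22.99 = 15.48 g.
Efficiency = m_actual / m_theo = 14.1 / 15.48 = 91.1 %.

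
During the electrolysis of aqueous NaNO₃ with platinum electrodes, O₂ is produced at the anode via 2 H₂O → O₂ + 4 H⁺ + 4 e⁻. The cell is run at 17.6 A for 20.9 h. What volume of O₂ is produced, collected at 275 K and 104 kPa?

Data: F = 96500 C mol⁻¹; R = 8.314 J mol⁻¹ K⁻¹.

Q = I·t = 17.60 A × 75240 s = 1324000 C.
n(e⁻) = Q/F = 1324000 / 96500 = 13.72 mol.
4 electrons are transferred per O₂ molecule, so n(O₂) = 13.72 / 4 = 3.431 mol.
V = nRT/P = (3.431 × 8.314 × 275) / (104 × 10³ Pa) = 0.0754 m³ = 75.4 L.

75.4 L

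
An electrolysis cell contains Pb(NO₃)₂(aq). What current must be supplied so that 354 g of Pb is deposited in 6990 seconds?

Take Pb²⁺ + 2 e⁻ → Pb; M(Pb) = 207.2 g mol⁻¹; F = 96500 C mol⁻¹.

47.2 A

n(Pb) = 354 / 207.2 = 1.708 mol.
n(e⁻) = 2 × 1.708 = 3.417 mol.
Q = n(e⁻)·F = 3.417 × 96500 = 329700 C.
I = Q/t = 329700 / 6990.0 s = 47.2 A.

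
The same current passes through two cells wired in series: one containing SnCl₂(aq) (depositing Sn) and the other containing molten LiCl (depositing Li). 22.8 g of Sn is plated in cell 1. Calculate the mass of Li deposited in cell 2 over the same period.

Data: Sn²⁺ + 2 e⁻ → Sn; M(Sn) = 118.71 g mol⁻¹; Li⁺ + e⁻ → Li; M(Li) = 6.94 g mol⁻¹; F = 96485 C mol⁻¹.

n(Sn) = 22.8 / 118.71 = 0.1921 mol.
Since Sn²⁺ + 2 e⁻ → Sn, n(e⁻) passed = 2 × 0.1921 = 0.3841 mol.
Cells in series carry the same charge, so the same 0.3841 mol of electrons passes through cell 2.
Li⁺ + e⁻ → Li, so n(Li) = 0.3841 / 1 = 0.3841 mol.
m(Li) = 0.3841 × 6.94 = 2.67 g.

2.67 g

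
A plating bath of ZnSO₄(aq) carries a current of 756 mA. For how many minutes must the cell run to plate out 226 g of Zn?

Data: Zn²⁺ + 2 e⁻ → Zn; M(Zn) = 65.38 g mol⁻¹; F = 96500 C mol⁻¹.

n(Zn) = m/M = 226 / 65.38 = 3.457 mol.
Each Zn atom requires 2 electrons, so n(e⁻) = 2 × 3.457 = 6.913 mol.
Q = n(e⁻)·F = 6.913 × 96500 = 667100 C.
t = Q/I = 667100 / 0.7560 A = 882500 s = 14700 min.

14700 min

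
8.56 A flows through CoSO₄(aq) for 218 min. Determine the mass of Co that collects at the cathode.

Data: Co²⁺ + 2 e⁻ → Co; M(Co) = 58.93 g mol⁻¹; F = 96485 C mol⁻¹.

34.2 g

Q = I·t = 8.560 A × 13080 s = 112000 C.
n(e⁻) = Q/F = 112000 / 96485 = 1.160 mol.
Co²⁺ + 2 e⁻ → Co, so n(Co) = n(e⁻)/2 = 0.5802 mol.
m = n·M = 0.5802 × 58.93 = 34.2 g.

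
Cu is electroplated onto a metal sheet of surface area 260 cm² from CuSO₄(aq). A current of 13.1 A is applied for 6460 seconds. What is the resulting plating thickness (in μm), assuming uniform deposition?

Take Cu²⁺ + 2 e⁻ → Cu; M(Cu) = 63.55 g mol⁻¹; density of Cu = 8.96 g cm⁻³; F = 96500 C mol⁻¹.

120 μm

Q = I·t = 13.10 × 6460.0 = 84630 C; n(e⁻) = 0.8770 mol.
n(Cu) = n(e⁻)/2 = 0.4385 mol, so m = 0.4385 × 63.55 = 27.87 g.
Volume = m/ρ = 27.87 / 8.96 = 3.110 cm³.
Thickness = V/A = 3.110 / 260 = 0.0120 cm = 120 μm.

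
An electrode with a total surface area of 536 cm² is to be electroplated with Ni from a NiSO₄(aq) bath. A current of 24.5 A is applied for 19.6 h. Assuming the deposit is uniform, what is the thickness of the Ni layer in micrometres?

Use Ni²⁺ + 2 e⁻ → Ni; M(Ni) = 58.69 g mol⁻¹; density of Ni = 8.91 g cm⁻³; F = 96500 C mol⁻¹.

Q = I·t = 24.50 × 70560 = 1729000 C; n(e⁻) = 17.91 mol.
n(Ni) = n(e⁻)/2 = 8.957 mol, so m = 8.957 × 58.69 = 525.7 g.
Volume = m/ρ = 525.7 / 8.91 = 59.00 cm³.
Thickness = V/A = 59.00 / 536 = 0.110 cm = 1100 μm.

1100 μm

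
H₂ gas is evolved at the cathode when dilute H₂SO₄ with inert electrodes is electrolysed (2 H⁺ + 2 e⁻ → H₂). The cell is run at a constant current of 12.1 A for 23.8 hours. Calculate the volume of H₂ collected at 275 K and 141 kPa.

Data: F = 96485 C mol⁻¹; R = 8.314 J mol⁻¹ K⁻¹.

87.1 L

Q = I·t = 12.10 A × 85680 s = 1037000 C.
n(e⁻) = Q/F = 1037000 / 96485 = 10.74 mol.
2 electrons are transferred per H₂ molecule, so n(H₂) = 10.74 / 2 = 5.372 mol.
V = nRT/P = (5.372 × 8.314 × 275) / (141 × 10³ Pa) = 0.0871 m³ = 87.1 L.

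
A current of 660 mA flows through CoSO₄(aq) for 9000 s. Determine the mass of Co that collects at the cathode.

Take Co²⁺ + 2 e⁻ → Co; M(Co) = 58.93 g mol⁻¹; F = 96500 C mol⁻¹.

Q = I·t = 0.6600 A × 9000.0 s = 5940 C.
n(e⁻) = Q/F = 5940 / 96500 = 0.06155 mol.
Co²⁺ + 2 e⁻ → Co, so n(Co) = n(e⁻)/2 = 0.03078 mol.
m = n·M = 0.03078 × 58.93 = 1.81 g.

1.81 g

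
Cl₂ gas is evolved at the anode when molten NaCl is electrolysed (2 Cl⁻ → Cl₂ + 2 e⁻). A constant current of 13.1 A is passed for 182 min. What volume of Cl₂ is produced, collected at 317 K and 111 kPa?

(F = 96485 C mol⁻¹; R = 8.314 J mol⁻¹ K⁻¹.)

Q = I·t = 13.10 A × 10920 s = 143100 C.
n(e⁻) = Q/F = 143100 / 96485 = 1.483 mol.
2 electrons are transferred per Cl₂ molecule, so n(Cl₂) = 1.483 / 2 = 0.7413 mol.
V = nRT/P = (0.7413 × 8.314 × 317) / (111 × 10³ Pa) = 0.0176 m³ = 17.6 L.

17.6 L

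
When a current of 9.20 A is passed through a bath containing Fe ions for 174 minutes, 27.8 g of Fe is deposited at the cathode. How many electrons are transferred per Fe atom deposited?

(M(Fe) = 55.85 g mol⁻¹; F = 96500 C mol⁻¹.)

2

Q = I·t = 9.200 A × 10440 s = 96050 C, so n(e⁻) = 96050/96500 = 0.9953 mol.
n(Fe) deposited = 27.8 / 55.85 = 0.4978 mol.
Electrons per atom = n(e⁻)/n(Fe) = 0.9953 / 0.4978 = 2.00 ≈ 2, so the ion is Fe²⁺.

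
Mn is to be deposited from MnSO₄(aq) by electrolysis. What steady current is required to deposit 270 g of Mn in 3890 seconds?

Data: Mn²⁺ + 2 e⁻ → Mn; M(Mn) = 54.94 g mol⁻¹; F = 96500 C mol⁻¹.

n(Mn) = 270 / 54.94 = 4.914 mol.
n(e⁻) = 2 × 4.914 = 9.829 mol.
Q = n(e⁻)·F = 9.829 × 96500 = 948500 C.
I = Q/t = 948500 / 3890.0 s = 244 A.

244 A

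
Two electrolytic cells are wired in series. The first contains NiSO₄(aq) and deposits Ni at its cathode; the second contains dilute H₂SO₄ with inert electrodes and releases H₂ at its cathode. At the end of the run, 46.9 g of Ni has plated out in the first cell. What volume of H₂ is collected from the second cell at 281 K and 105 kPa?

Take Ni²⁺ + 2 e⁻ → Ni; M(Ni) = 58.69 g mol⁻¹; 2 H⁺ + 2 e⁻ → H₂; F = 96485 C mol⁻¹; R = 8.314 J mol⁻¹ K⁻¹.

n(Ni) = 46.9 / 58.69 = 0.7991 mol, so n(e⁻) = 2 × 0.7991 = 1.598 mol.
The cells are in series, so the same 1.598 mol of electrons passes through the second cell.
2 H⁺ + 2 e⁻ → H₂ — 2 mol e⁻ per mol H₂, so n(H₂) = 1.598/2 = 0.7991 mol.
V = nRT/P = (0.7991 × 8.314 × 281) / (105 × 10³) = 0.0178 m³ = 17.8 L.

17.8 L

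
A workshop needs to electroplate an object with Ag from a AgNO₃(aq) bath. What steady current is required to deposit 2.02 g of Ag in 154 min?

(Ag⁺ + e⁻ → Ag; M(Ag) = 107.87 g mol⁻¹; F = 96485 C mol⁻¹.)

0.196 A

n(Ag) = 2.02 / 107.87 = 0.01873 mol.
n(e⁻) = 1 × 0.01873 = 0.01873 mol.
Q = n(e⁻)·F = 0.01873 × 96485 = 1807 C.
I = Q/t = 1807 / 9240.0 s = 0.196 A.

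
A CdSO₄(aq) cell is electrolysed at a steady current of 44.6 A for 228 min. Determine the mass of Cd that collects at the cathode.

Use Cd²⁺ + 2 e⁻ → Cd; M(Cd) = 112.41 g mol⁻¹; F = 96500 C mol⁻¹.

Q = I·t = 44.60 A × 13680 s = 610100 C.
n(e⁻) = Q/F = 610100 / 96500 = 6.323 mol.
Cd²⁺ + 2 e⁻ → Cd, so n(Cd) = n(e⁻)/2 = 3.161 mol.
m = n·M = 3.161 × 112.41 = 355 g.

355 g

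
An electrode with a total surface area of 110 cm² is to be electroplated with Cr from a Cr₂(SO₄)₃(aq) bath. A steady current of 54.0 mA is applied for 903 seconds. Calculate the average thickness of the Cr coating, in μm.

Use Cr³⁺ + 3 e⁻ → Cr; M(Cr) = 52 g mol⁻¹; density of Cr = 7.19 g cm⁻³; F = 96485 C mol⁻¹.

0.111 μm

Q = I·t = 0.05400 × 903.00 = 48.76 C; n(e⁻) = 0.0005054 mol.
n(Cr) = n(e⁻)/3 = 0.0001685 mol, so m = 0.0001685 × 52 = 0.008760 g.
Volume = m/ρ = 0.008760 / 7.19 = 0.001218 cm³.
Thickness = V/A = 0.001218 / 110 = 1.11 × 10⁻⁵ cm = 0.111 μm.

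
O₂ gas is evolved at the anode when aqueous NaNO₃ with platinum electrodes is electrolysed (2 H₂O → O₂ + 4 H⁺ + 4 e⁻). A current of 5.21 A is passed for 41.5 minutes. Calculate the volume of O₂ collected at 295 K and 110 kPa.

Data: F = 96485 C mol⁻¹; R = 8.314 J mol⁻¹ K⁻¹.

Q = I·t = 5.210 A × 2490.0 s = 12970 C.
n(e⁻) = Q/F = 12970 / 96485 = 0.1345 mol.
4 electrons are transferred per O₂ molecule, so n(O₂) = 0.1345 / 4 = 0.03361 mol.
V = nRT/P = (0.03361 × 8.314 × 295) / (110 × 10³ Pa) = 7.49 × 10⁻⁴ m³ = 0.749 L.

0.749 L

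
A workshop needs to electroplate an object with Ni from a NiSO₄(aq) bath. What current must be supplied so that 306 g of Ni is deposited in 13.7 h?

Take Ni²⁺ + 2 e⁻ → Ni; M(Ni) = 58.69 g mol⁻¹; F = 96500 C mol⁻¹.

20.4 A

n(Ni) = 306 / 58.69 = 5.214 mol.
n(e⁻) = 2 × 5.214 = 10.43 mol.
Q = n(e⁻)·F = 10.43 × 96500 = 1006000 C.
I = Q/t = 1006000 / 49320 s = 20.4 A.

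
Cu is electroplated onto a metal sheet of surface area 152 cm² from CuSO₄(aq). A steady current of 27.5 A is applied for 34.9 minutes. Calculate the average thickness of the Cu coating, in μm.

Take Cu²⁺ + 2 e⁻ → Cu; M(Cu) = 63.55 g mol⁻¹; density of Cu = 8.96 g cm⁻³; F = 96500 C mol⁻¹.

139 μm

Q = I·t = 27.50 × 2094.0 = 57580 C; n(e⁻) = 0.5967 mol.
n(Cu) = n(e⁻)/2 = 0.2984 mol, so m = 0.2984 × 63.55 = 18.96 g.
Volume = m/ρ = 18.96 / 8.96 = 2.116 cm³.
Thickness = V/A = 2.116 / 152 = 0.0139 cm = 139 μm.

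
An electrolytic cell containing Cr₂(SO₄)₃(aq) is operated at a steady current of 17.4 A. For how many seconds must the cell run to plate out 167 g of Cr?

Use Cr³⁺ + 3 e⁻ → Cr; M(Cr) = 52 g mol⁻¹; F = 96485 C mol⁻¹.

n(Cr) = m/M = 167 / 52 = 3.212 mol.
Each Cr atom requires 3 electrons, so n(e⁻) = 3 × 3.212 = 9.635 mol.
Q = n(e⁻)·F = 9.635 × 96485 = 929600 C.
t = Q/I = 929600 / 17.40 A = 53430 s.

53400 s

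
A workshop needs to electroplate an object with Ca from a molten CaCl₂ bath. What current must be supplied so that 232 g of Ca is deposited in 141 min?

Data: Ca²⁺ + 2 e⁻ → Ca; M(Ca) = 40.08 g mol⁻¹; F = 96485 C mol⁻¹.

132 A

n(Ca) = 232 / 40.08 = 5.788 mol.
n(e⁻) = 2 × 5.788 = 11.58 mol.
Q = n(e⁻)·F = 11.58 × 96485 = 1117000 C.
I = Q/t = 1117000 / 8460.0 s = 132 A.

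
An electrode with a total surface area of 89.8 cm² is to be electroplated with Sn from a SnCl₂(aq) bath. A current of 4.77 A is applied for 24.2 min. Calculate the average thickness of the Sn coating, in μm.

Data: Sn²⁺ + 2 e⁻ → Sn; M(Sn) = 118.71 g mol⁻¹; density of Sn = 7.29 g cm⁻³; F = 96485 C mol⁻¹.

Q = I·t = 4.770 × 1452.0 = 6926 C; n(e⁻) = 0.07178 mol.
n(Sn) = n(e⁻)/2 = 0.03589 mol, so m = 0.03589 × 118.71 = 4.261 g.
Volume = m/ρ = 4.261 / 7.29 = 0.5845 cm³.
Thickness = V/A = 0.5845 / 89.8 = 0.00651 cm = 65.1 μm.

65.1 μm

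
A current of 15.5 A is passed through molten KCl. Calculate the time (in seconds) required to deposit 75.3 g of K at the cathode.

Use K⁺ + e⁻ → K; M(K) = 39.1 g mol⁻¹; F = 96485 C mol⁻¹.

n(K) = m/M = 75.3 / 39.1 = 1.926 mol.
Each K atom requires 1 electron, so n(e⁻) = 1 × 1.926 = 1.926 mol.
Q = n(e⁻)·F = 1.926 × 96485 = 185800 C.
t = Q/I = 185800 / 15.50 A = 11990 s.

12000 s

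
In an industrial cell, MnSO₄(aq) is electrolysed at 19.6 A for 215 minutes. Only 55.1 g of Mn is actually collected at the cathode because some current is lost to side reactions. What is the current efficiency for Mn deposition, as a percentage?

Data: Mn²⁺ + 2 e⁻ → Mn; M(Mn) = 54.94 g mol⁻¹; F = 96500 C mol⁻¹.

76.6 %

Q = I·t = 19.60 × 12900 = 252800 C; n(e⁻) = 252800/96500 = 2.620 mol.
Theoretical n(Mn) = n(e⁻)/2 = 1.310 mol, i.e. m_theo = 1.310 × 54.94 = 71.97 g.
Efficiency = m_actual / m_theo = 55.1 / 71.97 = 76.6 %.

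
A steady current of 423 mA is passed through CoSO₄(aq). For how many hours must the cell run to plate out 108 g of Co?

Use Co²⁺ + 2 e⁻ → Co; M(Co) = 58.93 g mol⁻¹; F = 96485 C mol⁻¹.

232 h

n(Co) = m/M = 108 / 58.93 = 1.833 mol.
Each Co atom requires 2 electrons, so n(e⁻) = 2 × 1.833 = 3.665 mol.
Q = n(e⁻)·F = 3.665 × 96485 = 353700 C.
t = Q/I = 353700 / 0.4230 A = 836100 s = 232 h.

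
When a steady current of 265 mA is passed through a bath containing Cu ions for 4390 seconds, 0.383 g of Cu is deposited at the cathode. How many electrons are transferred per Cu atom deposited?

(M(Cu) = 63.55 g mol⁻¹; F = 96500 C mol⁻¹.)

2

Q = I·t = 0.2650 A × 4390.0 s = 1163 C, so n(e⁻) = 1163/96500 = 0.01206 mol.
n(Cu) deposited = 0.383 / 63.55 = 0.006027 mol.
Electrons per atom = n(e⁻)/n(Cu) = 0.01206 / 0.006027 = 2.00 ≈ 2, so the ion is Cu²⁺.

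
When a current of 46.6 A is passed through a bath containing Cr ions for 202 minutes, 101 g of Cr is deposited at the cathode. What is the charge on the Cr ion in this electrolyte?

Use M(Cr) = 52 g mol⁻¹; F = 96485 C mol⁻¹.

+3

Q = I·t = 46.60 A × 12120 s = 564800 C, so n(e⁻) = 564800/96485 = 5.854 mol.
n(Cr) deposited = 101 / 52 = 1.942 mol.
Electrons per atom = n(e⁻)/n(Cr) = 5.854 / 1.942 = 3.01 ≈ 3, so the ion is Cr³⁺.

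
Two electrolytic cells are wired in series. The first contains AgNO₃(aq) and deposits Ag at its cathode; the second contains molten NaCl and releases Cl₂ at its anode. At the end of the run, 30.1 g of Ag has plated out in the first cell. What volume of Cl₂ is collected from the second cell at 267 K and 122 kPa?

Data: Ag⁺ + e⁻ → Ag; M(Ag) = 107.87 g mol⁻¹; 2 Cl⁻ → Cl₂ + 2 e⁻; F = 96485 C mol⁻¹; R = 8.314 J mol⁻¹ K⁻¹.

n(Ag) = 30.1 / 107.87 = 0.2790 mol, so n(e⁻) = 1 × 0.2790 = 0.2790 mol.
The cells are in series, so the same 0.2790 mol of electrons passes through the second cell.
2 Cl⁻ → Cl₂ + 2 e⁻ — 2 mol e⁻ per mol Cl₂, so n(Cl₂) = 0.2790/2 = 0.1395 mol.
V = nRT/P = (0.1395 × 8.314 × 267) / (122 × 10³) = 0.00254 m³ = 2.54 L.

2.54 L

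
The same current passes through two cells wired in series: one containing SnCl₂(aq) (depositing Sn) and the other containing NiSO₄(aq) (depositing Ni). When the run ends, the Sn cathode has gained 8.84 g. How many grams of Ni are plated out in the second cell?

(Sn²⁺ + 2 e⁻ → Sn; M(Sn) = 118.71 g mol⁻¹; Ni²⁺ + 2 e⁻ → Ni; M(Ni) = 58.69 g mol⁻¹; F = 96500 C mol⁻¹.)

4.37 g

n(Sn) = 8.84 / 118.71 = 0.07447 mol.
Since Sn²⁺ + 2 e⁻ → Sn, n(e⁻) passed = 2 × 0.07447 = 0.1489 mol.
Cells in series carry the same charge, so the same 0.1489 mol of electrons passes through cell 2.
Ni²⁺ + 2 e⁻ → Ni, so n(Ni) = 0.1489 / 2 = 0.07447 mol.
m(Ni) = 0.07447 × 58.69 = 4.37 g.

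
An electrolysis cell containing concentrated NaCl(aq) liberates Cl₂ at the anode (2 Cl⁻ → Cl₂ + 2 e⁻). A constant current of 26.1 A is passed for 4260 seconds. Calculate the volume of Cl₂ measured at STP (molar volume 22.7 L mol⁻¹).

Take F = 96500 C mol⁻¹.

13.1 L

Q = I·t = 26.10 A × 4260.0 s = 111200 C.
n(e⁻) = Q/F = 111200 / 96500 = 1.152 mol.
2 electrons are transferred per Cl₂ molecule, so n(Cl₂) = 1.152 / 2 = 0.5761 mol.
V = n × V_m = 0.5761 × 22.7 = 13.1 L.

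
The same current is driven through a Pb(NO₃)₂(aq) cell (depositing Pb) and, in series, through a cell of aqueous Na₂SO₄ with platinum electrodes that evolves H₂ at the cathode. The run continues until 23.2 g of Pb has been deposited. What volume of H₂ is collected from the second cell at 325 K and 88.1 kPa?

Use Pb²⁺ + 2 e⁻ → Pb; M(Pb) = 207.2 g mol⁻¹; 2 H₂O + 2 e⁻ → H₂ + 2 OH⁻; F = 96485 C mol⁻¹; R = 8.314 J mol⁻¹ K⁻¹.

n(Pb) = 23.2 / 207.2 = 0.1120 mol, so n(e⁻) = 2 × 0.1120 = 0.2239 mol.
The cells are in series, so the same 0.2239 mol of electrons passes through the second cell.
2 H₂O + 2 e⁻ → H₂ + 2 OH⁻ — 2 mol e⁻ per mol H₂, so n(H₂) = 0.2239/2 = 0.1120 mol.
V = nRT/P = (0.1120 × 8.314 × 325) / (88.1 × 10³) = 0.00343 m³ = 3.43 L.

3.43 L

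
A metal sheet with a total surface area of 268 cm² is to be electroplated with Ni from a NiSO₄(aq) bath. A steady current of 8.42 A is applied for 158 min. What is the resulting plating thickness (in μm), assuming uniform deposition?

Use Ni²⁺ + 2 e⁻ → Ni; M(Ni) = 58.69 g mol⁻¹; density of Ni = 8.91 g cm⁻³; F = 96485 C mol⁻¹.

102 μm

Q = I·t = 8.420 × 9480.0 = 79820 C; n(e⁻) = 0.8273 mol.
n(Ni) = n(e⁻)/2 = 0.4136 mol, so m = 0.4136 × 58.69 = 24.28 g.
Volume = m/ρ = 24.28 / 8.91 = 2.725 cm³.
Thickness = V/A = 2.725 / 268 = 0.0102 cm = 102 μm.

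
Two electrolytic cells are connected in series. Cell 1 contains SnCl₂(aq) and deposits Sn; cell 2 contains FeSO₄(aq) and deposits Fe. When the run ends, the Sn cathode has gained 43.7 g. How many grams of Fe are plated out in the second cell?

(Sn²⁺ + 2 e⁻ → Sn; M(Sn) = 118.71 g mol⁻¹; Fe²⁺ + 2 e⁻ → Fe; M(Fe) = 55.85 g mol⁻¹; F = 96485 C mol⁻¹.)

20.6 g

n(Sn) = 43.7 / 118.71 = 0.3681 mol.
Since Sn²⁺ + 2 e⁻ → Sn, n(e⁻) passed = 2 × 0.3681 = 0.7362 mol.
Cells in series carry the same charge, so the same 0.7362 mol of electrons passes through cell 2.
Fe²⁺ + 2 e⁻ → Fe, so n(Fe) = 0.7362 / 2 = 0.3681 mol.
m(Fe) = 0.3681 × 55.85 = 20.6 g.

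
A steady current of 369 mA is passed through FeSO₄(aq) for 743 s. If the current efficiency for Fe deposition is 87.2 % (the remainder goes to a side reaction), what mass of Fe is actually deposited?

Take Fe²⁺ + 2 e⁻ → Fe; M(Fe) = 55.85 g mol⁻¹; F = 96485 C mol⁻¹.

0.0692 g

Q = I·t = 0.3690 × 743.00 = 274.2 C.
n(e⁻) = 274.2/96485 = 0.002842 mol; theoretically n(Fe) = 0.002842/2 = 0.001421 mol, m_theo = 0.07935 g.
At 87.2 % efficiency, m_actual = 0.872 × 0.07935 = 0.0692 g.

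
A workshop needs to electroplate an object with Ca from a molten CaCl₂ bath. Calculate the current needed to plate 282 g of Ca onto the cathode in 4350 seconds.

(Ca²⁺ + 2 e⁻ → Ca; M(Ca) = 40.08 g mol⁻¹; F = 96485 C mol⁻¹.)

312 A

n(Ca) = 282 / 40.08 = 7.036 mol.
n(e⁻) = 2 × 7.036 = 14.07 mol.
Q = n(e⁻)·F = 14.07 × 96485 = 1358000 C.
I = Q/t = 1358000 / 4350.0 s = 312 A.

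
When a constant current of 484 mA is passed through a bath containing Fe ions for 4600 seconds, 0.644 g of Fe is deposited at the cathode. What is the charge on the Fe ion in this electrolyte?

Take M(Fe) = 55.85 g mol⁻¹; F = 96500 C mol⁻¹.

Q = I·t = 0.4840 A × 4600.0 s = 2226 C, so n(e⁻) = 2226/96500 = 0.02307 mol.
n(Fe) deposited = 0.644 / 55.85 = 0.01153 mol.
Electrons per atom = n(e⁻)/n(Fe) = 0.02307 / 0.01153 = 2.00 ≈ 2, so the ion is Fe²⁺.

+2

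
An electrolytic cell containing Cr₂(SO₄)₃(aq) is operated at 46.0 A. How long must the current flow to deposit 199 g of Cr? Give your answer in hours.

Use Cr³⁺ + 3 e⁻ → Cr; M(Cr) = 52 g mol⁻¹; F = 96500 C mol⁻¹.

6.69 h

n(Cr) = m/M = 199 / 52 = 3.827 mol.
Each Cr atom requires 3 electrons, so n(e⁻) = 3 × 3.827 = 11.48 mol.
Q = n(e⁻)·F = 11.48 × 96500 = 1108000 C.
t = Q/I = 1108000 / 46.00 A = 24080 s = 6.69 h.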